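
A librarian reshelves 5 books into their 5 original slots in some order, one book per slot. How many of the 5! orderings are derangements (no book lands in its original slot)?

44

Use !n = (n-1)(!(n-1) + !(n-2)).
!5 = 4·(9 + 2) = 4·11 = 44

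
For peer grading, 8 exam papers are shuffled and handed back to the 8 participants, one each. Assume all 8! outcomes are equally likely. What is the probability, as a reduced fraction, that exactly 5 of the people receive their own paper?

Favorable outcomes: C(8,5)·!3 = 56·2 = 112.
Total outcomes: 8! = 40320.
Probability = 112/40320 = 1/360.

1/360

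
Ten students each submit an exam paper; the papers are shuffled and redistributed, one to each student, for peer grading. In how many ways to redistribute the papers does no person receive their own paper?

Recurrence: !10 = 9·(!9 + !8).
!10 = 9·(133496 + 14833) = 9·148329 = 1334961

1334961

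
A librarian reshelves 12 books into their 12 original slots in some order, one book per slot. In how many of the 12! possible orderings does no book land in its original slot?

176214841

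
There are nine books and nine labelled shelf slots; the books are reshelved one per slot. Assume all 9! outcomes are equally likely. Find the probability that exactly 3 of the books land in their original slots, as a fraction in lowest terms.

Favorable outcomes: C(9,3)·!6 = 84·265 = 22260.
Total outcomes: 9! = 362880.
Probability = 22260/362880 = 53/864.

53/864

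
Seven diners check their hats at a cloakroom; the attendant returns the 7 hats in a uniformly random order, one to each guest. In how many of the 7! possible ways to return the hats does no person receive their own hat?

1854

By inclusion-exclusion, !7 = Σ (-1)^k · 7!/k! for k=0..7
= 7! - 7!/1! + 7!/2! - 7!/3! + 7!/4! - 7!/5! + 7!/6! - 7!/7!
= 5040 - 5040 + 2520 - 840 + 210 - 42 + 7 - 1
= 1854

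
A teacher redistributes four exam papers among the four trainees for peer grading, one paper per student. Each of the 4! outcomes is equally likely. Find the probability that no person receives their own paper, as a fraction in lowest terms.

3/8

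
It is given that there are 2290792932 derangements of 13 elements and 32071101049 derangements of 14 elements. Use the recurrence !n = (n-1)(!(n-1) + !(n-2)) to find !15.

481066515734

!15 = (15-1)·(!14 + !13) = 14·(32071101049 + 2290792932) = 14·34361893981 = 481066515734.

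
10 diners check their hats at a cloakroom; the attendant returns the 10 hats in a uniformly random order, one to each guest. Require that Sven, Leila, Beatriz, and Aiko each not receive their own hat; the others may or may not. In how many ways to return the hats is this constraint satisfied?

Let A_j be the event that the j-th constrained one is fixed. By inclusion-exclusion over the 4 events:
Σ_{j=0}^{4} (-1)^j C(4,j)(10-j)!
= C(4,0)·10! - C(4,1)·9! + C(4,2)·8! - C(4,3)·7! + C(4,4)·6!
= 3628800 - 1451520 + 241920 - 20160 + 720
= 2399760

2399760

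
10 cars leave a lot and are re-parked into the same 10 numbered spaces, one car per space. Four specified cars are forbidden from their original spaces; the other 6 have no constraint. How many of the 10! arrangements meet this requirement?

Inclusion-exclusion on the 4 forbidden self-matches:
Σ_{j=0}^{4} (-1)^j C(4,j)(10-j)!
= C(4,0)·10! - C(4,1)·9! + C(4,2)·8! - C(4,3)·7! + C(4,4)·6!
= 3628800 - 1451520 + 241920 - 20160 + 720
= 2399760

2399760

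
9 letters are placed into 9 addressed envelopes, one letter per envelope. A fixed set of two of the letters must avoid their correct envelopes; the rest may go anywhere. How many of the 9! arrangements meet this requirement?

287280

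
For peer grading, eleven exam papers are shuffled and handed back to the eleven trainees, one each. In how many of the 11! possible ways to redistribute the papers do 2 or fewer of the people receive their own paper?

36711421

Sum C(11,i)·!(11-i) for i = 0..2:
  i=0: C(11,0)·!11 = 1·14684570 = 14684570
  i=1: C(11,1)·!10 = 11·1334961 = 14684571
  i=2: C(11,2)·!9 = 55·133496 = 7342280
Total = 36711421.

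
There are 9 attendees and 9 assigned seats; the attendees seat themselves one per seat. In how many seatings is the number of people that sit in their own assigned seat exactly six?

168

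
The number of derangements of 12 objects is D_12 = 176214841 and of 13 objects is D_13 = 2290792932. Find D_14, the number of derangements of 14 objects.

32071101049

D_14 = (14-1)·(D_13 + D_12) = 13·(2290792932 + 176214841) = 13·2467007773 = 32071101049.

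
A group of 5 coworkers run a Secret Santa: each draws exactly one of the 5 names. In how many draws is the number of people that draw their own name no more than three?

119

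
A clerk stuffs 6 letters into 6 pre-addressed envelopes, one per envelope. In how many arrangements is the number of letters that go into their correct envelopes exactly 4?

15

Pick the 4 fixed positions: C(6,4) = 15 ways.
The other 2 form a derangement: !2 = 1.
Total: 15 × 1 = 15.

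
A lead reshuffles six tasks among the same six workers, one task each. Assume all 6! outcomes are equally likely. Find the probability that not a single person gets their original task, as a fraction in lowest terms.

53/144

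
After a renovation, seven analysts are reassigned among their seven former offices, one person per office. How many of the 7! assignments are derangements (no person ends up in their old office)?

1854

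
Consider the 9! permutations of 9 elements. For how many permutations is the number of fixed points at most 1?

266993

# with exactly i fixed is C(9,i)·!(9-i); sum over i=0..1:
  i=0: C(9,0)·!9 = 1·133496 = 133496
  i=1: C(9,1)·!8 = 9·14833 = 133497
Total = 266993.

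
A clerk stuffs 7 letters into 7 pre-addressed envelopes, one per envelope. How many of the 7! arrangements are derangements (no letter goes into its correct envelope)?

1854

Recurrence: !7 = 7·!6 + (-1)^7.
!7 = 7·265 - 1 = 1854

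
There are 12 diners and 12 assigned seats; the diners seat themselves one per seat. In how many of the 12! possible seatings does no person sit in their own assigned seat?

176214841

!12 is the nearest integer to 12!/e.
12! = 479001600, and 479001600/e ≈ 176214840.93, so !12 = 176214841.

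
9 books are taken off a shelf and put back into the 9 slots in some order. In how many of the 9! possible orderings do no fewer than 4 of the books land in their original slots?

Sum C(9,i)·!(9-i) for i = 4..9:
  i=4: C(9,4)·!5 = 126·44 = 5544
  i=5: C(9,5)·!4 = 126·9 = 1134
  i=6: C(9,6)·!3 = 84·2 = 168
  i=7: C(9,7)·!2 = 36·1 = 36
  i=8: C(9,8)·!1 = 9·0 = 0
  i=9: C(9,9)·!0 = 1·1 = 1
Total = 6883.

6883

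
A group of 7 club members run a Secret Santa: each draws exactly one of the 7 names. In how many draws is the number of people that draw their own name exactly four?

Choose which 4 of the 7 are fixed: C(7,4) = 35.
The remaining 3 must be deranged: !3 = 2.
Total: 35 × 2 = 70.

70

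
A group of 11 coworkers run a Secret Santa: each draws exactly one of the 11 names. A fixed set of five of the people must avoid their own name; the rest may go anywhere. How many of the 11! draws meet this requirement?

Inclusion-exclusion on the 5 forbidden self-matches:
Σ_{j=0}^{5} (-1)^j C(5,j)(11-j)!
= C(5,0)·11! - C(5,1)·10! + C(5,2)·9! - C(5,3)·8! + C(5,4)·7! - C(5,5)·6!
= 39916800 - 18144000 + 3628800 - 403200 + 25200 - 720
= 25022880

25022880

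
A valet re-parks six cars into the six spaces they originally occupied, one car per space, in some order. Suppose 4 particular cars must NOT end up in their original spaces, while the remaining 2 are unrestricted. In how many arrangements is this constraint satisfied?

362

Inclusion-exclusion on the 4 forbidden self-matches:
Σ_{j=0}^{4} (-1)^j C(4,j)(6-j)!
= C(4,0)·6! - C(4,1)·5! + C(4,2)·4! - C(4,3)·3! + C(4,4)·2!
= 720 - 480 + 144 - 24 + 2
= 362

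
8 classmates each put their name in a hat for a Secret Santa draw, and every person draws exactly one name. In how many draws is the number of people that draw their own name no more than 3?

# with exactly i fixed is C(8,i)·!(8-i); sum over i=0..3:
  i=0: C(8,0)·!8 = 1·14833 = 14833
  i=1: C(8,1)·!7 = 8·1854 = 14832
  i=2: C(8,2)·!6 = 28·265 = 7420
  i=3: C(8,3)·!5 = 56·44 = 2464
Total = 39549.

39549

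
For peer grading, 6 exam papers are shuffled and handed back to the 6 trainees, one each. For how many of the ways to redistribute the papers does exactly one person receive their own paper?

264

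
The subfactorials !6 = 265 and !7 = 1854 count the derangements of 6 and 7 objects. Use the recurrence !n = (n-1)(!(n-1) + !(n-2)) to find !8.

14833

!8 = (8-1)·(!7 + !6) = 7·(1854 + 265) = 7·2119 = 14833.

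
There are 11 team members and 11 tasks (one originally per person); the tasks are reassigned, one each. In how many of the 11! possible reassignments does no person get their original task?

14684570

By inclusion-exclusion, !11 = Σ (-1)^k · 11!/k! for k=0..11
= 11! - 11!/1! + 11!/2! - 11!/3! + 11!/4! - 11!/5! + 11!/6! - 11!/7! + 11!/8! - 11!/9! + 11!/10! - 11!/11!
= 39916800 - 39916800 + 19958400 - 6652800 + 1663200 - 332640 + 55440 - 7920 + 990 - 110 + 11 - 1
= 14684570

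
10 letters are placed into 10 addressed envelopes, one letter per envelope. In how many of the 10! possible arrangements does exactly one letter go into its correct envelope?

1334960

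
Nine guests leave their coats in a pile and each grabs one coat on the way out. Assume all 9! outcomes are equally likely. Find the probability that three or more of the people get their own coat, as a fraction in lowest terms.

Favorable outcomes: Σ_{i≥3} C(9,i)·!(9-i) = 84·265 + 126·44 + 126·9 + 84·2 + 36·1 + 9·0 + 1·1 = 29143.
Total outcomes: 9! = 362880.
Probability = 29143/362880 = 29143/362880.

29143/362880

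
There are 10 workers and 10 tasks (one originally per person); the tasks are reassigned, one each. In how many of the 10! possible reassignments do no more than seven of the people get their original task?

3628754

# with exactly i fixed is C(10,i)·!(10-i); sum over i=0..7:
  i=0: C(10,0)·!10 = 1·1334961 = 1334961
  i=1: C(10,1)·!9 = 10·133496 = 1334960
  i=2: C(10,2)·!8 = 45·14833 = 667485
  i=3: C(10,3)·!7 = 120·1854 = 222480
  i=4: C(10,4)·!6 = 210·265 = 55650
  i=5: C(10,5)·!5 = 252·44 = 11088
  i=6: C(10,6)·!4 = 210·9 = 1890
  i=7: C(10,7)·!3 = 120·2 = 240
Total = 3628754.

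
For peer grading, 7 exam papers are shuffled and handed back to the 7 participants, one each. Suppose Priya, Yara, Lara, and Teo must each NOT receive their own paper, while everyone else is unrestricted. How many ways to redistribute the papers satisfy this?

2790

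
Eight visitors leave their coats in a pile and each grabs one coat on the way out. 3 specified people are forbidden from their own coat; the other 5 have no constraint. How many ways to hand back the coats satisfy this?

27240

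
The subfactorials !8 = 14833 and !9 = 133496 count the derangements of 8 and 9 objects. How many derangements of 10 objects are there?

!10 = (10-1)·(!9 + !8) = 9·(133496 + 14833) = 9·148329 = 1334961.

1334961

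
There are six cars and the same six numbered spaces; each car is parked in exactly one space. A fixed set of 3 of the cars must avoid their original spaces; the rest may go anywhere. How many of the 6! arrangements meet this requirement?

426

Inclusion-exclusion on the 3 forbidden self-matches:
Σ_{j=0}^{3} (-1)^j C(3,j)(6-j)!
= C(3,0)·6! - C(3,1)·5! + C(3,2)·4! - C(3,3)·3!
= 720 - 360 + 72 - 6
= 426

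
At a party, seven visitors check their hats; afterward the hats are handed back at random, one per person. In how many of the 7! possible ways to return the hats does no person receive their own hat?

1854

!7 is the nearest integer to 7!/e.
7! = 5040, and 5040/e ≈ 1854.11, so !7 = 1854.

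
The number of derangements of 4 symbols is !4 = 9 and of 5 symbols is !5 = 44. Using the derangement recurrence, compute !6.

!6 = (6-1)·(!5 + !4) = 5·(44 + 9) = 5·53 = 265.

265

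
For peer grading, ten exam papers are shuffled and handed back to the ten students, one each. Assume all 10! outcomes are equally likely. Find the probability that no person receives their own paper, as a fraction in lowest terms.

16481/44800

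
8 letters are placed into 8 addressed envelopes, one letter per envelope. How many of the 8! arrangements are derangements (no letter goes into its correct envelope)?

14833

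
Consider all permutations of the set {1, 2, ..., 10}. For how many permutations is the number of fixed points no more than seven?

# with exactly i fixed is C(10,i)·!(10-i); sum over i=0..7:
  i=0: C(10,0)·!10 = 1·1334961 = 1334961
  i=1: C(10,1)·!9 = 10·133496 = 1334960
  i=2: C(10,2)·!8 = 45·14833 = 667485
  i=3: C(10,3)·!7 = 120·1854 = 222480
  i=4: C(10,4)·!6 = 210·265 = 55650
  i=5: C(10,5)·!5 = 252·44 = 11088
  i=6: C(10,6)·!4 = 210·9 = 1890
  i=7: C(10,7)·!3 = 120·2 = 240
Total = 3628754.

3628754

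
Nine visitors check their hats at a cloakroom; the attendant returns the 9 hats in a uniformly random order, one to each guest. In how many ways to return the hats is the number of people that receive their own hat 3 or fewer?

355997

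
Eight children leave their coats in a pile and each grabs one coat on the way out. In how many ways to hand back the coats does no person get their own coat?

The subfactorial !8 = [8!/e] (nearest integer).
8! = 40320, and 40320/e ≈ 14832.90, so !8 = 14833.

14833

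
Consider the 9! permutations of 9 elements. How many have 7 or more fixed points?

37

# with exactly i fixed is C(9,i)·!(9-i); sum over i=7..9:
  i=7: C(9,7)·!2 = 36·1 = 36
  i=8: C(9,8)·!1 = 9·0 = 0
  i=9: C(9,9)·!0 = 1·1 = 1
Total = 37.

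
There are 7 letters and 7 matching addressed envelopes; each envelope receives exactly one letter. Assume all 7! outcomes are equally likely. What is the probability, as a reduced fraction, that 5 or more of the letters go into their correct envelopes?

Favorable outcomes: Σ_{i≥5} C(7,i)·!(7-i) = 21·1 + 7·0 + 1·1 = 22.
Total outcomes: 7! = 5040.
Probability = 22/5040 = 11/2520.

11/2520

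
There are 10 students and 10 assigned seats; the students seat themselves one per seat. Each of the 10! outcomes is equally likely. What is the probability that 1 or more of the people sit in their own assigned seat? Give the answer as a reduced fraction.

28319/44800

Favorable outcomes: Σ_{i≥1} C(10,i)·!(10-i) = 10·133496 + 45·14833 + 120·1854 + 210·265 + 252·44 + 210·9 + 120·2 + 45·1 + 10·0 + 1·1 = 2293839.
Total outcomes: 10! = 3628800.
Probability = 2293839/3628800 = 28319/44800.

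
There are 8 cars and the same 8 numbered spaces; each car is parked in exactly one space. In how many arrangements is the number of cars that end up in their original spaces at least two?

Sum C(8,i)·!(8-i) for i = 2..8:
  i=2: C(8,2)·!6 = 28·265 = 7420
  i=3: C(8,3)·!5 = 56·44 = 2464
  i=4: C(8,4)·!4 = 70·9 = 630
  i=5: C(8,5)·!3 = 56·2 = 112
  i=6: C(8,6)·!2 = 28·1 = 28
  i=7: C(8,7)·!1 = 8·0 = 0
  i=8: C(8,8)·!0 = 1·1 = 1
Total = 10655.

10655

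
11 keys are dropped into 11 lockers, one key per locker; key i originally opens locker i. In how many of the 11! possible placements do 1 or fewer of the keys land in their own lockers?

29369141

Sum C(11,i)·!(11-i) for i = 0..1:
  i=0: C(11,0)·!11 = 1·14684570 = 14684570
  i=1: C(11,1)·!10 = 11·1334961 = 14684571
Total = 29369141.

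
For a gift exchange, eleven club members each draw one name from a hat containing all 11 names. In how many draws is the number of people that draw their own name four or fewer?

39770686

Sum C(11,i)·!(11-i) for i = 0..4:
  i=0: C(11,0)·!11 = 1·14684570 = 14684570
  i=1: C(11,1)·!10 = 11·1334961 = 14684571
  i=2: C(11,2)·!9 = 55·133496 = 7342280
  i=3: C(11,3)·!8 = 165·14833 = 2447445
  i=4: C(11,4)·!7 = 330·1854 = 611820
Total = 39770686.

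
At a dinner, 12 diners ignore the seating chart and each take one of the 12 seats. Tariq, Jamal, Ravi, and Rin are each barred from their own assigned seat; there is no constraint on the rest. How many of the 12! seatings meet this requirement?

Inclusion-exclusion on the 4 forbidden self-matches:
Σ_{j=0}^{4} (-1)^j C(4,j)(12-j)!
= C(4,0)·12! - C(4,1)·11! + C(4,2)·10! - C(4,3)·9! + C(4,4)·8!
= 479001600 - 159667200 + 21772800 - 1451520 + 40320
= 339696000

339696000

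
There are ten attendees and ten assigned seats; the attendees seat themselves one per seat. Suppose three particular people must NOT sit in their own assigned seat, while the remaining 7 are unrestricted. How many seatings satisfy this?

2656080

Let A_j be the event that the j-th constrained one is fixed. By inclusion-exclusion over the 3 events:
Σ_{j=0}^{3} (-1)^j C(3,j)(10-j)!
= C(3,0)·10! - C(3,1)·9! + C(3,2)·8! - C(3,3)·7!
= 3628800 - 1088640 + 120960 - 5040
= 2656080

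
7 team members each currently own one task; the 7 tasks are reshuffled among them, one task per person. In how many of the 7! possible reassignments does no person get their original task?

1854

Use !n = n·!(n-1) + (-1)^n.
!7 = 7·265 - 1 = 1854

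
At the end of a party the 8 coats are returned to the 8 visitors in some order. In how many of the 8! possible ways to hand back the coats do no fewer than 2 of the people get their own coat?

# with exactly i fixed is C(8,i)·!(8-i); sum over i=2..8:
  i=2: C(8,2)·!6 = 28·265 = 7420
  i=3: C(8,3)·!5 = 56·44 = 2464
  i=4: C(8,4)·!4 = 70·9 = 630
  i=5: C(8,5)·!3 = 56·2 = 112
  i=6: C(8,6)·!2 = 28·1 = 28
  i=7: C(8,7)·!1 = 8·0 = 0
  i=8: C(8,8)·!0 = 1·1 = 1
Total = 10655.

10655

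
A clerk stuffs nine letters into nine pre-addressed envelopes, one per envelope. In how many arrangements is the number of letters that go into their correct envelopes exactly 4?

Pick the 4 fixed positions: C(9,4) = 126 ways.
The other 5 form a derangement: !5 = 44.
Total: 126 × 44 = 5544.

5544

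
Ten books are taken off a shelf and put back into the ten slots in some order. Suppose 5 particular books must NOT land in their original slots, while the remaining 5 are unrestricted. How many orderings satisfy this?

2170680

Inclusion-exclusion on the 5 forbidden self-matches:
Σ_{j=0}^{5} (-1)^j C(5,j)(10-j)!
= C(5,0)·10! - C(5,1)·9! + C(5,2)·8! - C(5,3)·7! + C(5,4)·6! - C(5,5)·5!
= 3628800 - 1814400 + 403200 - 50400 + 3600 - 120
= 2170680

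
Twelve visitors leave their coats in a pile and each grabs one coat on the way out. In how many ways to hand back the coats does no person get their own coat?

Recurrence: !12 = 12·!11 + (-1)^12.
!12 = 12·14684570 + 1 = 176214841

176214841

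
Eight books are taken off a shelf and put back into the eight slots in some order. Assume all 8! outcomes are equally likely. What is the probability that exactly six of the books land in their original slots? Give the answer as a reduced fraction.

Favorable outcomes: C(8,6)·!2 = 28·1 = 28.
Total outcomes: 8! = 40320.
Probability = 28/40320 = 1/1440.

1/1440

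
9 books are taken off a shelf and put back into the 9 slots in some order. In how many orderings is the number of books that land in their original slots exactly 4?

5544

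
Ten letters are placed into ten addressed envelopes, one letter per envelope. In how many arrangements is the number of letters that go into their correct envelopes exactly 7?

240

Pick the 7 fixed positions: C(10,7) = 120 ways.
The other 3 form a derangement: !3 = 2.
Total: 120 × 2 = 240.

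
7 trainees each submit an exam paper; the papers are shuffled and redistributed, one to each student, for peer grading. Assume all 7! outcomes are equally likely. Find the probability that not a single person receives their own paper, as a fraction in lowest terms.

Favorable outcomes: !7 = 1854.
Total outcomes: 7! = 5040.
Probability = 1854/5040 = 103/280.

103/280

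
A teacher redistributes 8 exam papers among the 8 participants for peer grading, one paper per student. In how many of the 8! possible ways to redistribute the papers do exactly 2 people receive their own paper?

Pick the 2 fixed positions: C(8,2) = 28 ways.
The other 6 form a derangement: !6 = 265.
Total: 28 × 265 = 7420.

7420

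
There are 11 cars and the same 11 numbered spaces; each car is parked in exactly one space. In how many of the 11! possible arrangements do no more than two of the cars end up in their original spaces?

36711421

# with exactly i fixed is C(11,i)·!(11-i); sum over i=0..2:
  i=0: C(11,0)·!11 = 1·14684570 = 14684570
  i=1: C(11,1)·!10 = 11·1334961 = 14684571
  i=2: C(11,2)·!9 = 55·133496 = 7342280
Total = 36711421.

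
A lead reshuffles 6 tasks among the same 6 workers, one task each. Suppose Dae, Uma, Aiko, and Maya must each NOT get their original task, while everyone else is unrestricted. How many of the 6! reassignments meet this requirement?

362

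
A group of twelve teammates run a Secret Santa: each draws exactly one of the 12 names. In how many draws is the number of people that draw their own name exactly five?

1468368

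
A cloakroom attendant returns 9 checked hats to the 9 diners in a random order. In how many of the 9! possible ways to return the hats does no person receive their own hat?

133496

!9 = 9! · Σ_{k=0}^{9} (-1)^k/k!
= 9! - 9!/1! + 9!/2! - 9!/3! + 9!/4! - 9!/5! + 9!/6! - 9!/7! + 9!/8! - 9!/9!
= 362880 - 362880 + 181440 - 60480 + 15120 - 3024 + 504 - 72 + 9 - 1
= 133496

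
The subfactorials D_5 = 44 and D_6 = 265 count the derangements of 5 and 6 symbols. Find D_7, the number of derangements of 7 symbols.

D_7 = (7-1)·(D_6 + D_5) = 6·(265 + 44) = 6·309 = 1854.

1854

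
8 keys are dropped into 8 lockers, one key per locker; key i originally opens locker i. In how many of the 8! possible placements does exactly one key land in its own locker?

Choose which one of the 8 is fixed: C(8,1) = 8.
The remaining 7 must be deranged: !7 = 1854.
Total: 8 × 1854 = 14832.

14832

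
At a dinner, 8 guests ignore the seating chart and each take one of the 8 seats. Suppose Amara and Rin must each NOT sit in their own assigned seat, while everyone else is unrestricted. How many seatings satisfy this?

Let A_j be the event that the j-th constrained one is fixed. By inclusion-exclusion over the 2 events:
Σ_{j=0}^{2} (-1)^j C(2,j)(8-j)!
= C(2,0)·8! - C(2,1)·7! + C(2,2)·6!
= 40320 - 10080 + 720
= 30960

30960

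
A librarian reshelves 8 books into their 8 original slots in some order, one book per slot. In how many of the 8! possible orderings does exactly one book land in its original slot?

14832

Pick the single fixed position: C(8,1) = 8 ways.
The other 7 form a derangement: !7 = 1854.
Total: 8 × 1854 = 14832.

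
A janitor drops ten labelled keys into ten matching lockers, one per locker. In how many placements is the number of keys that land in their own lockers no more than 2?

3337406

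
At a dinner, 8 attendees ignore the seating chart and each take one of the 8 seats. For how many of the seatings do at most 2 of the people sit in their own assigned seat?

Sum C(8,i)·!(8-i) for i = 0..2:
  i=0: C(8,0)·!8 = 1·14833 = 14833
  i=1: C(8,1)·!7 = 8·1854 = 14832
  i=2: C(8,2)·!6 = 28·265 = 7420
Total = 37085.

37085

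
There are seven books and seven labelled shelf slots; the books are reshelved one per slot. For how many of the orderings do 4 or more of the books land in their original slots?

Sum C(7,i)·!(7-i) for i = 4..7:
  i=4: C(7,4)·!3 = 35·2 = 70
  i=5: C(7,5)·!2 = 21·1 = 21
  i=6: C(7,6)·!1 = 7·0 = 0
  i=7: C(7,7)·!0 = 1·1 = 1
Total = 92.

92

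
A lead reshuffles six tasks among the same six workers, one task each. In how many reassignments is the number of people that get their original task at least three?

56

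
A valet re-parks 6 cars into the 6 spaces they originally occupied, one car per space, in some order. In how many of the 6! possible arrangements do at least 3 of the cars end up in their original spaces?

Sum C(6,i)·!(6-i) for i = 3..6:
  i=3: C(6,3)·!3 = 20·2 = 40
  i=4: C(6,4)·!2 = 15·1 = 15
  i=5: C(6,5)·!1 = 6·0 = 0
  i=6: C(6,6)·!0 = 1·1 = 1
Total = 56.

56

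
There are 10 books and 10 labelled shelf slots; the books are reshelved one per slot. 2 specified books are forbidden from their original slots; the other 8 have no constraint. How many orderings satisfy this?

2943360

Inclusion-exclusion on the 2 forbidden self-matches:
Σ_{j=0}^{2} (-1)^j C(2,j)(10-j)!
= C(2,0)·10! - C(2,1)·9! + C(2,2)·8!
= 3628800 - 725760 + 40320
= 2943360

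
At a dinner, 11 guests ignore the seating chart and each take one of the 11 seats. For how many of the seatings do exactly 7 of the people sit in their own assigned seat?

2970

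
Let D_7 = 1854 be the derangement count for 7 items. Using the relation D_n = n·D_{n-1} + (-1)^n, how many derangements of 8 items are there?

14833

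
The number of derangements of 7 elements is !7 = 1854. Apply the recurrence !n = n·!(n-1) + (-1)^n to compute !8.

!8 = 8·1854 + 1 = 14833.

14833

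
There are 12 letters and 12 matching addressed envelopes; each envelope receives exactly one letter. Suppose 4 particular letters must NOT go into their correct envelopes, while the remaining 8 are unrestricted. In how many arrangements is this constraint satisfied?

339696000

Inclusion-exclusion on the 4 forbidden self-matches:
Σ_{j=0}^{4} (-1)^j C(4,j)(12-j)!
= C(4,0)·12! - C(4,1)·11! + C(4,2)·10! - C(4,3)·9! + C(4,4)·8!
= 479001600 - 159667200 + 21772800 - 1451520 + 40320
= 339696000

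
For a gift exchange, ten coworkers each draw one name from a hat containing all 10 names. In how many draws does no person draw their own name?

!10 = 10! · Σ_{k=0}^{10} (-1)^k/k!
= 10! - 10!/1! + 10!/2! - 10!/3! + 10!/4! - 10!/5! + 10!/6! - 10!/7! + 10!/8! - 10!/9! + 10!/10!
= 3628800 - 3628800 + 1814400 - 604800 + 151200 - 30240 + 5040 - 720 + 90 - 10 + 1
= 1334961

1334961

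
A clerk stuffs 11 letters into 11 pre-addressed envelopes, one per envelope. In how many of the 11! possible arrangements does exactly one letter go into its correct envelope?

Pick the single fixed position: C(11,1) = 11 ways.
The other 10 form a derangement: !10 = 1334961.
Total: 11 × 1334961 = 14684571.

14684571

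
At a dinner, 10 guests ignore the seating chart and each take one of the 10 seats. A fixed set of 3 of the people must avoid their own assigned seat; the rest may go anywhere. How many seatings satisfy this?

2656080

Let A_j be the event that the j-th constrained one is fixed. By inclusion-exclusion over the 3 events:
Σ_{j=0}^{3} (-1)^j C(3,j)(10-j)!
= C(3,0)·10! - C(3,1)·9! + C(3,2)·8! - C(3,3)·7!
= 3628800 - 1088640 + 120960 - 5040
= 2656080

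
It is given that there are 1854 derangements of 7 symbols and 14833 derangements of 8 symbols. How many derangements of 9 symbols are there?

133496

D_9 = (9-1)·(D_8 + D_7) = 8·(14833 + 1854) = 8·16687 = 133496.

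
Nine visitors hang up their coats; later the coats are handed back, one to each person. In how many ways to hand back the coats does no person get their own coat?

133496

Recurrence: !9 = 9·!8 + (-1)^9.
!9 = 9·14833 - 1 = 133496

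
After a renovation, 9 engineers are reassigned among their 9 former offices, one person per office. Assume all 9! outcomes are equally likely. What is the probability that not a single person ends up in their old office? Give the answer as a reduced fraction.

16687/45360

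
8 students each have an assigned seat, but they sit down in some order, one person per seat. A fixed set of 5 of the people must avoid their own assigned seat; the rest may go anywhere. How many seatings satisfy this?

Let A_j be the event that the j-th constrained one is fixed. By inclusion-exclusion over the 5 events:
Σ_{j=0}^{5} (-1)^j C(5,j)(8-j)!
= C(5,0)·8! - C(5,1)·7! + C(5,2)·6! - C(5,3)·5! + C(5,4)·4! - C(5,5)·3!
= 40320 - 25200 + 7200 - 1200 + 120 - 6
= 21234

21234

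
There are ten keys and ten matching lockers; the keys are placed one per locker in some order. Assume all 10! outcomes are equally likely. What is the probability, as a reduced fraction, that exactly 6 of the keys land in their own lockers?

1/1920

Favorable outcomes: C(10,6)·!4 = 210·9 = 1890.
Total outcomes: 10! = 3628800.
Probability = 1890/3628800 = 1/1920.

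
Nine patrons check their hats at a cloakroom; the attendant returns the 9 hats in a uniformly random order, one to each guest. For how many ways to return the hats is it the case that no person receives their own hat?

The subfactorial !9 = [9!/e] (nearest integer).
9! = 362880, and 362880/e ≈ 133496.09, so !9 = 133496.

133496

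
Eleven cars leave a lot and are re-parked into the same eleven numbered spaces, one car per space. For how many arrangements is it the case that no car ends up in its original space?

Use !n = n·!(n-1) + (-1)^n.
!11 = 11·1334961 - 1 = 14684570

14684570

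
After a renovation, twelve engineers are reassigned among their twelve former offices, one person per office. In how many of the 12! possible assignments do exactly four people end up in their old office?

7342335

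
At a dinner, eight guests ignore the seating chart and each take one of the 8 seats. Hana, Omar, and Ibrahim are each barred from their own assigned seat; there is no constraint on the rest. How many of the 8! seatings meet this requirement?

27240

Inclusion-exclusion on the 3 forbidden self-matches:
Σ_{j=0}^{3} (-1)^j C(3,j)(8-j)!
= C(3,0)·8! - C(3,1)·7! + C(3,2)·6! - C(3,3)·5!
= 40320 - 15120 + 2160 - 120
= 27240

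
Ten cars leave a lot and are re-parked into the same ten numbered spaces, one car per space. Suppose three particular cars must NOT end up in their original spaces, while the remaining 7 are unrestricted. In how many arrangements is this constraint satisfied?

2656080

Inclusion-exclusion on the 3 forbidden self-matches:
Σ_{j=0}^{3} (-1)^j C(3,j)(10-j)!
= C(3,0)·10! - C(3,1)·9! + C(3,2)·8! - C(3,3)·7!
= 3628800 - 1088640 + 120960 - 5040
= 2656080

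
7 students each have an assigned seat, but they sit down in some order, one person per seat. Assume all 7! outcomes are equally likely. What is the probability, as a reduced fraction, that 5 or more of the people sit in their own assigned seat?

Favorable outcomes: Σ_{i≥5} C(7,i)·!(7-i) = 21·1 + 7·0 + 1·1 = 22.
Total outcomes: 7! = 5040.
Probability = 22/5040 = 11/2520.

11/2520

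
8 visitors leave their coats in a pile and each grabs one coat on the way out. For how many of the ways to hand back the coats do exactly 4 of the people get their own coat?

630

Pick the 4 fixed positions: C(8,4) = 70 ways.
The other 4 form a derangement: !4 = 9.
Total: 70 × 9 = 630.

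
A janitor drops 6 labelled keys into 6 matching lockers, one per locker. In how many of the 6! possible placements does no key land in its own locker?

265

The number of derangements of 6 is !6 = Σ_{k=0}^{6} (-1)^k·6!/k!
= 6! - 6!/1! + 6!/2! - 6!/3! + 6!/4! - 6!/5! + 6!/6!
= 720 - 720 + 360 - 120 + 30 - 6 + 1
= 265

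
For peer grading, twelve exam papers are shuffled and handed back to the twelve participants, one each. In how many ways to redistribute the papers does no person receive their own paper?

Use !n = (n-1)(!(n-1) + !(n-2)).
!12 = 11·(14684570 + 1334961) = 11·16019531 = 176214841

176214841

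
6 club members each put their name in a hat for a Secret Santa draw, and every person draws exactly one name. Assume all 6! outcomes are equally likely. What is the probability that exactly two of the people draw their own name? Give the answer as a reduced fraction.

3/16

Favorable outcomes: C(6,2)·!4 = 15·9 = 135.
Total outcomes: 6! = 720.
Probability = 135/720 = 3/16.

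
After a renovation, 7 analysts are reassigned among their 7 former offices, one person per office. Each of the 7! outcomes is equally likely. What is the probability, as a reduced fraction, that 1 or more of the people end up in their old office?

177/280

Favorable outcomes: Σ_{i≥1} C(7,i)·!(7-i) = 7·265 + 21·44 + 35·9 + 35·2 + 21·1 + 7·0 + 1·1 = 3186.
Total outcomes: 7! = 5040.
Probability = 3186/5040 = 177/280.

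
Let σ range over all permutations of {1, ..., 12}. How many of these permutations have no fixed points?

Use !n = n·!(n-1) + (-1)^n.
!12 = 12·14684570 + 1 = 176214841

176214841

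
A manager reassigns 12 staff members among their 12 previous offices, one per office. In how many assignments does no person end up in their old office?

176214841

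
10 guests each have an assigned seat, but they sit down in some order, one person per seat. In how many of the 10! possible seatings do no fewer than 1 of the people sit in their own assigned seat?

2293839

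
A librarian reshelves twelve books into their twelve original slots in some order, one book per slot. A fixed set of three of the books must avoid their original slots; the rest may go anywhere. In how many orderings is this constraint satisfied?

369774720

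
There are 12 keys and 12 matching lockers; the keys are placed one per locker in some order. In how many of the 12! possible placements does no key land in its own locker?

The number of derangements of 12 is !12 = Σ_{k=0}^{12} (-1)^k·12!/k!
= 12! - 12!/1! + 12!/2! - 12!/3! + 12!/4! - 12!/5! + 12!/6! - 12!/7! + 12!/8! - 12!/9! + 12!/10! - 12!/11! + 12!/12!
= 479001600 - 479001600 + 239500800 - 79833600 + 19958400 - 3991680 + 665280 - 95040 + 11880 - 1320 + 132 - 12 + 1
= 176214841

176214841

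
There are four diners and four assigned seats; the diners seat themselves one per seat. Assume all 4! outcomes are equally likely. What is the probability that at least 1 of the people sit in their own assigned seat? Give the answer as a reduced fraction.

5/8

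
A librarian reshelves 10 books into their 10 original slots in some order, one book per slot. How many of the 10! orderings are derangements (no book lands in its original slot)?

1334961

!10 is the nearest integer to 10!/e.
10! = 3628800, and 3628800/e ≈ 1334960.92, so !10 = 1334961.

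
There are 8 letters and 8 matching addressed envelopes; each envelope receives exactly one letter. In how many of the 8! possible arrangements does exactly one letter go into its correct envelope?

14832

Choose which one of the 8 is fixed: C(8,1) = 8.
The other 7 form a derangement: !7 = 1854.
Total: 8 × 1854 = 14832.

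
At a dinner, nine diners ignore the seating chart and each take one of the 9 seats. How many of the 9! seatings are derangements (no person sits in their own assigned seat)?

133496

The subfactorial !9 = [9!/e] (nearest integer).
9! = 362880, and 362880/e ≈ 133496.09, so !9 = 133496.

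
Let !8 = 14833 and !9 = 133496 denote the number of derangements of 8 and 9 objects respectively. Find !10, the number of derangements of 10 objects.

1334961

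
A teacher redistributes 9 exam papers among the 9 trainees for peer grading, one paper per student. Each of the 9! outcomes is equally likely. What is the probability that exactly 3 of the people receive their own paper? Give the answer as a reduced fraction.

Favorable outcomes: C(9,3)·!6 = 84·265 = 22260.
Total outcomes: 9! = 362880.
Probability = 22260/362880 = 53/864.

53/864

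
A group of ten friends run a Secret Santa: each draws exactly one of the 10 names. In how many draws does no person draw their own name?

Recurrence: !10 = 9·(!9 + !8).
!10 = 9·(133496 + 14833) = 9·148329 = 1334961

1334961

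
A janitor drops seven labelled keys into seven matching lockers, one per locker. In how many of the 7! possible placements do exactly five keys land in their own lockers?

21

Pick the 5 fixed positions: C(7,5) = 21 ways.
The other 2 form a derangement: !2 = 1.
Total: 21 × 1 = 21.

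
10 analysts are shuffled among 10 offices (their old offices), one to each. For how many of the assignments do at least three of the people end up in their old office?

291394

# with exactly i fixed is C(10,i)·!(10-i); sum over i=3..10:
  i=3: C(10,3)·!7 = 120·1854 = 222480
  i=4: C(10,4)·!6 = 210·265 = 55650
  i=5: C(10,5)·!5 = 252·44 = 11088
  i=6: C(10,6)·!4 = 210·9 = 1890
  i=7: C(10,7)·!3 = 120·2 = 240
  i=8: C(10,8)·!2 = 45·1 = 45
  i=9: C(10,9)·!1 = 10·0 = 0
  i=10: C(10,10)·!0 = 1·1 = 1
Total = 291394.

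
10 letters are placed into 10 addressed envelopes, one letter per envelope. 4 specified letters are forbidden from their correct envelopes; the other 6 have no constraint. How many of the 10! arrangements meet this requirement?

2399760

Inclusion-exclusion on the 4 forbidden self-matches:
Σ_{j=0}^{4} (-1)^j C(4,j)(10-j)!
= C(4,0)·10! - C(4,1)·9! + C(4,2)·8! - C(4,3)·7! + C(4,4)·6!
= 3628800 - 1451520 + 241920 - 20160 + 720
= 2399760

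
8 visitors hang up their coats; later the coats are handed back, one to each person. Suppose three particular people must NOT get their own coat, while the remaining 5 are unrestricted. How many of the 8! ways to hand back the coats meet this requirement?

Let A_j be the event that the j-th constrained one is fixed. By inclusion-exclusion over the 3 events:
Σ_{j=0}^{3} (-1)^j C(3,j)(8-j)!
= C(3,0)·8! - C(3,1)·7! + C(3,2)·6! - C(3,3)·5!
= 40320 - 15120 + 2160 - 120
= 27240

27240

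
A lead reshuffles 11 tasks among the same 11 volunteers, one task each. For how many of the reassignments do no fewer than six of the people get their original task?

23684

Sum C(11,i)·!(11-i) for i = 6..11:
  i=6: C(11,6)·!5 = 462·44 = 20328
  i=7: C(11,7)·!4 = 330·9 = 2970
  i=8: C(11,8)·!3 = 165·2 = 330
  i=9: C(11,9)·!2 = 55·1 = 55
  i=10: C(11,10)·!1 = 11·0 = 0
  i=11: C(11,11)·!0 = 1·1 = 1
Total = 23684.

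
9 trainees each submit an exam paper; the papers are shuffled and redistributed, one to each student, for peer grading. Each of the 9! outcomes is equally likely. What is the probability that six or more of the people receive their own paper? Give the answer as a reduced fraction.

Favorable outcomes: Σ_{i≥6} C(9,i)·!(9-i) = 84·2 + 36·1 + 9·0 + 1·1 = 205.
Total outcomes: 9! = 362880.
Probability = 205/362880 = 41/72576.

41/72576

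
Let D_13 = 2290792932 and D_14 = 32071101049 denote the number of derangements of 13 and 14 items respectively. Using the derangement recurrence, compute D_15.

D_15 = (15-1)·(D_14 + D_13) = 14·(32071101049 + 2290792932) = 14·34361893981 = 481066515734.

481066515734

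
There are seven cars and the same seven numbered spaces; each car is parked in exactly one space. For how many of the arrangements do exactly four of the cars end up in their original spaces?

Pick the 4 fixed positions: C(7,4) = 35 ways.
The remaining 3 must be deranged: !3 = 2.
Total: 35 × 2 = 70.

70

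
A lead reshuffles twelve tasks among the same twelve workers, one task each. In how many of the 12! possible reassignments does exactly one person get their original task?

176214840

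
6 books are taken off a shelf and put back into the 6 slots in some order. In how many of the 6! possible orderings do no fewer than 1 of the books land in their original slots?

Sum C(6,i)·!(6-i) for i = 1..6:
  i=1: C(6,1)·!5 = 6·44 = 264
  i=2: C(6,2)·!4 = 15·9 = 135
  i=3: C(6,3)·!3 = 20·2 = 40
  i=4: C(6,4)·!2 = 15·1 = 15
  i=5: C(6,5)·!1 = 6·0 = 0
  i=6: C(6,6)·!0 = 1·1 = 1
Total = 455.

455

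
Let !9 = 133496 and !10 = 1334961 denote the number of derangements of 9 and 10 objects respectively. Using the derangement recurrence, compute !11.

!11 = (11-1)·(!10 + !9) = 10·(1334961 + 133496) = 10·1468457 = 14684570.

14684570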